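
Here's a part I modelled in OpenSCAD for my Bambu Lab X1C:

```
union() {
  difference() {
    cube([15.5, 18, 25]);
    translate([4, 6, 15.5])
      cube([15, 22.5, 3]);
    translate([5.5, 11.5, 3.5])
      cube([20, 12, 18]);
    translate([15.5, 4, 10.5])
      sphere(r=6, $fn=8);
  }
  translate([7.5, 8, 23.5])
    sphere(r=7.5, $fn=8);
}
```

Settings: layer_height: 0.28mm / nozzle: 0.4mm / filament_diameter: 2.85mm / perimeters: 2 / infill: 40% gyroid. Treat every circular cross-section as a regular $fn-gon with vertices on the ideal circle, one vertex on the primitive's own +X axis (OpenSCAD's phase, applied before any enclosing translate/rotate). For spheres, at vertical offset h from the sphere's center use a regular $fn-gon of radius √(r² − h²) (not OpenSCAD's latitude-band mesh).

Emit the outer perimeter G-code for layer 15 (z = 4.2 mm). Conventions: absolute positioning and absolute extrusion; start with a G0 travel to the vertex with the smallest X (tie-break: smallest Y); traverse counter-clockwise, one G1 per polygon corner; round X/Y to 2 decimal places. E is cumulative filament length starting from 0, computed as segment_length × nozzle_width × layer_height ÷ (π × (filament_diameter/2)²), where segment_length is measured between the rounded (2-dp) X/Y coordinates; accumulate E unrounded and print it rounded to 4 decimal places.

At z = 4.2 mm: the cube is present — its section is the full 15.5×18 rectangle; the cube at (4, 6) does not reach this height (z outside [15.5, 18.5]); the 20×12 cube at (5.5, 11.5) contributes its full rectangle; the sphere at (15.5, 4) is absent (|z−center|=6.300 > r=6); After the difference (first − rest): starting from the 15.5×18 cube, the 20×12 cube at (5.5, 11.5) partially overlaps it — only the 65.00 mm² overlap (of its 240.00 mm²) is removed, clipping the outline — 1 connected region; the sphere at (7.5, 8) is absent (|z−center|=19.300 > r=7.5); Merging all regions: only the result so far is present, so the union is just that shape — 1 connected region. The outline is a single polygon with 6 vertices. Extrusion per mm of travel: 0.4 × 0.28 / (π × 1.425²) = 0.017557. Accumulating E over each segment gives final E = 1.1763.

G0 X0.00 Y0.00 Z4.20
G1 X15.50 Y0.00 E0.2721
G1 X15.50 Y11.50 E0.4740
G1 X5.50 Y11.50 E0.6496
G1 X5.50 Y18.00 E0.7637
G1 X0.00 Y18.00 E0.8603
G1 X0.00 Y0.00 E1.1763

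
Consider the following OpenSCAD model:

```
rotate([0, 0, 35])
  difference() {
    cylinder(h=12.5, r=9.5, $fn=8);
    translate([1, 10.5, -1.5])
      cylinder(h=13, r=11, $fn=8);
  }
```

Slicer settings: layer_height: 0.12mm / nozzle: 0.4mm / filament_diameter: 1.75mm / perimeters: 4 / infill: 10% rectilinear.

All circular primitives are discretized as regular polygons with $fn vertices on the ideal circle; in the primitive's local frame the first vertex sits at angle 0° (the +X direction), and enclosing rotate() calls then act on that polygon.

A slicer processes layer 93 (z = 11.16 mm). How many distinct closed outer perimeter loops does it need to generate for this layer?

At z = 11.16 mm: the r=9.5 cylinder contributes a regular 8-gon of circumradius 9.5; the r=11 cylinder at (1, 10.5) contributes a regular 8-gon of circumradius 11; After the difference (first − rest): starting from the r=9.5 cylinder, the r=11 cylinder at (1, 10.5) partially overlaps it — only the 102.48 mm² overlap (of its 342.24 mm²) is removed, clipping the outline — 1 connected region; (whole slice rotated 35° about Z — lengths, areas and connectivity unchanged). The result has 1 disconnected region.

1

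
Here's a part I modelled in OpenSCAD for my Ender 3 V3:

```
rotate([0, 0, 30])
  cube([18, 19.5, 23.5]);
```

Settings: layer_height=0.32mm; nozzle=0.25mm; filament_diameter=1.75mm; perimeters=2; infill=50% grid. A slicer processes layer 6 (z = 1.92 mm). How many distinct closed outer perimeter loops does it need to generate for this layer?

At z = 1.92 mm: the 18×19.5 cube contributes its full rectangle; (rotated 30° about Z; rotation is an isometry so areas/perimeters/island counts are preserved). The result has 1 disconnected region.

1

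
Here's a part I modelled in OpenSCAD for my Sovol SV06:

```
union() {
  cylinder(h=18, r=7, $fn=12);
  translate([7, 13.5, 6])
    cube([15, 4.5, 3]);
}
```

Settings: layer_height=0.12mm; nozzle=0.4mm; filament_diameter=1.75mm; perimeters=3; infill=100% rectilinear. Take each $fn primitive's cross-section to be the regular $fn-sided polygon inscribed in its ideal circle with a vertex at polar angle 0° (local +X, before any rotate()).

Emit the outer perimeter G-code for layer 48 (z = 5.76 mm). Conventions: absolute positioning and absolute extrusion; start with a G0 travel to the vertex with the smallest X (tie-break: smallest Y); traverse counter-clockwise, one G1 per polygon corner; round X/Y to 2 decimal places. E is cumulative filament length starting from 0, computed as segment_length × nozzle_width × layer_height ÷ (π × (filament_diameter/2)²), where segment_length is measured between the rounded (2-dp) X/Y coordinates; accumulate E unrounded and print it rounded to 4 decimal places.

G0 X-7.00 Y0.00 Z5.76
G1 X-6.06 Y-3.50 E0.0723
G1 X-3.50 Y-6.06 E0.1446
G1 X0.00 Y-7.00 E0.2169
G1 X3.50 Y-6.06 E0.2892
G1 X6.06 Y-3.50 E0.3615
G1 X7.00 Y0.00 E0.4338
G1 X6.06 Y3.50 E0.5061
G1 X3.50 Y6.06 E0.5784
G1 X0.00 Y7.00 E0.6507
G1 X-3.50 Y6.06 E0.7230
G1 X-6.06 Y3.50 E0.7952
G1 X-7.00 Y0.00 E0.8676

At z = 5.76 mm: the cylinder: section is a regular 12-gon, circumradius r=7; the cube at (7, 13.5) is not intersected at this z (z outside [6, 9]); Taking the union: only the r=7 cylinder is present, so the union is just that shape — 1 connected region. The outline is a single polygon with 12 vertices. Extrusion per mm of travel: 0.4 × 0.12 / (π × 0.875²) = 0.019956. Accumulating E over each segment gives final E = 0.8676.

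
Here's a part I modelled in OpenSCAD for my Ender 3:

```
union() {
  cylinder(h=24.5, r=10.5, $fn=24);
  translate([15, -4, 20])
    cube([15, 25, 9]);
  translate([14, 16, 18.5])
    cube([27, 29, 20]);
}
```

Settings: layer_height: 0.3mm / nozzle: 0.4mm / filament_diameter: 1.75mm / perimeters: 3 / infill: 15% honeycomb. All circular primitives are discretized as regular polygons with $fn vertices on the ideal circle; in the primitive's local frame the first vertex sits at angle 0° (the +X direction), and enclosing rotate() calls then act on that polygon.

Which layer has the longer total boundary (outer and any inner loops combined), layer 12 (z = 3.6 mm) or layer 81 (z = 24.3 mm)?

layer 81 (z = 24.3 mm)

Layer 12 (z = 3.6): the cylinder: section is a regular 24-gon, circumradius r=10.5 (perimeter = 2·24·10.500·sin(180°/24) = 65.79 mm); the cube at (15, -4) is not intersected at this z (z outside [20, 29]); the cube at (14, 16) is not intersected at this z (z outside [18.5, 38.5]); Merging all regions: only the r=10.5 cylinder is present, so the union is just that shape — boundary = 65.79 mm. So its perimeter = 65.79 mm. Layer 81 (z = 24.3): the r=10.5 cylinder gives a regular 24-gon of circumradius 10.5 (constant along its height) (perimeter = 2·24·10.500·sin(180°/24) = 65.79 mm); the cube at (15, -4) (footprint 15×25) is included at this height (perimeter 80.00 mm); the 27×29 cube at (14, 16) contributes its full rectangle (perimeter 112.00 mm); Merging all regions: the regions partially overlap (shared area 75.00 mm²), so the edge portions inside another operand are dropped and the merged outline is re-measured after clipping — boundary = 217.79 mm. So its perimeter = 217.79 mm. Layer 81 is larger (217.79 vs 65.79 mm).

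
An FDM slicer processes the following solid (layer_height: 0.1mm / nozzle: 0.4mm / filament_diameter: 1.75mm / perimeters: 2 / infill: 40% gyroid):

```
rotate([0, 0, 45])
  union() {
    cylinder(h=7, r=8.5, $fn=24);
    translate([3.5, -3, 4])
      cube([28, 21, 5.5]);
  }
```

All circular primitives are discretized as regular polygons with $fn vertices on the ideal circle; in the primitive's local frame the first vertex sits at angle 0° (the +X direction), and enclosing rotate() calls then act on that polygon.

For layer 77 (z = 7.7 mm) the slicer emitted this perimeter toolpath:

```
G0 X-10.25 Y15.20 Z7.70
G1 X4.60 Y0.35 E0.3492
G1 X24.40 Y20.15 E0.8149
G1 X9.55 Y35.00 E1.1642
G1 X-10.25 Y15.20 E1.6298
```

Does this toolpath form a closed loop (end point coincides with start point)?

yes

Start point (G0): (-10.25, 15.20). End point (last G1): the path returns to the start — closed.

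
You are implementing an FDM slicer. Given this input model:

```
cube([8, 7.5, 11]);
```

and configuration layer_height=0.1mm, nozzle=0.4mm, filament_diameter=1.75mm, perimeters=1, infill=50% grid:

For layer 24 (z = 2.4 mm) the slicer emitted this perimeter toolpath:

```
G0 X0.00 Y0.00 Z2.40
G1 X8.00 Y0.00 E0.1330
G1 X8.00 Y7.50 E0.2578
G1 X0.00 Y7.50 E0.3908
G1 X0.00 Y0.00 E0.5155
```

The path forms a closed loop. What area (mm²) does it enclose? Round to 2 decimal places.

60.00 mm²

Apply the shoelace formula to the sequence of (X, Y) vertices; enclosed area = 60.00 mm².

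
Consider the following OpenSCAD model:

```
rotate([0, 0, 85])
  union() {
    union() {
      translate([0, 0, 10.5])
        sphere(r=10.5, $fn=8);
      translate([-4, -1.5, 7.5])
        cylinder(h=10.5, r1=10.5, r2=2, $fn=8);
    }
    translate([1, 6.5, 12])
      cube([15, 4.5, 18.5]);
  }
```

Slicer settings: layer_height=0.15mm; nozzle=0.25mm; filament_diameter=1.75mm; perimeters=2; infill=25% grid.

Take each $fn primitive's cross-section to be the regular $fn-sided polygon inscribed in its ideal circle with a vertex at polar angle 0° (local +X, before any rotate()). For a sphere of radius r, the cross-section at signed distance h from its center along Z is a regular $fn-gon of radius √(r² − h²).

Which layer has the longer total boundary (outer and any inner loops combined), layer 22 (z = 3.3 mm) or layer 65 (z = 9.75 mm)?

layer 65 (z = 9.75 mm)

Layer 22 (z = 3.3): the r=10.5 sphere contributes a regular 8-gon of circumradius √(10.5²−7.2²) = 7.643 (perimeter = 2·8·7.643·sin(180°/8) = 46.80 mm); the cone at (-4, -1.5) is absent (z outside [7.5, 18]); Combining (union): only the r=10.5 sphere is present, so the union is just that shape — boundary = 46.80 mm; the cube at (1, 6.5) is absent (z outside [12, 30.5]); Combining (union): only that combined region is present, so the union is just that shape — boundary = 46.80 mm; (rotated 85° about Z; rotation is an isometry so areas/perimeters/island counts are preserved). So its perimeter = 46.80 mm. Layer 65 (z = 9.75): the r=10.5 sphere slices to a regular 8-gon of circumradius 10.473 (√(r²−h²) with h=0.75 from center) (perimeter = 2·8·10.473·sin(180°/8) = 64.13 mm); the cone at (-4, -1.5): at t=0.214 of its height the radius interpolates to r₁+(r₂−r₁)t = 8.679, giving a regular 8-gon of that circumradius (perimeter = 2·8·8.679·sin(180°/8) = 53.14 mm); Merging all regions: the regions partially overlap (shared area 177.11 mm²), so the edge portions inside another operand are dropped and the merged outline is re-measured after clipping — boundary = 68.55 mm; the cube at (1, 6.5) is not intersected at this z (z outside [12, 30.5]); Taking the union: only the result so far is present, so the union is just that shape — boundary = 68.55 mm; (rotated 85° about Z; rotation is an isometry so areas/perimeters/island counts are preserved). So its perimeter = 68.55 mm. Layer 65 is larger (68.55 vs 46.80 mm).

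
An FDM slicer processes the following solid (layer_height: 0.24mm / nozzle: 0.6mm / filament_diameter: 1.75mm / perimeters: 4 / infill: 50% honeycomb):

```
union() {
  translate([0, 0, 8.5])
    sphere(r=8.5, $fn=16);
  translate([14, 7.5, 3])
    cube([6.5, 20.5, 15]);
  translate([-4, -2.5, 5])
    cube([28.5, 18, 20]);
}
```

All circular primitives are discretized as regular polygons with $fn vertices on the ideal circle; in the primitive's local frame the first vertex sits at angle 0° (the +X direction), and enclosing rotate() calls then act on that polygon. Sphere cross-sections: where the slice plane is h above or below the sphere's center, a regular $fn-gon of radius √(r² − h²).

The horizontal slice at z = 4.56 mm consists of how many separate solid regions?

2

At z = 4.56 mm: the r=8.5 sphere contributes a regular 16-gon of circumradius √(8.5²−3.94²) = 7.532; the cube at (14, 7.5) (footprint 6.5×20.5) is included at this height; the cube at (-4, -2.5) is not intersected at this z (z outside [5, 25]); Combining (union): the 2 present regions are separate (no shared area or edge), so areas and boundary lengths simply add and each stays a separate island — 2 connected regions. The result has 2 disconnected regions.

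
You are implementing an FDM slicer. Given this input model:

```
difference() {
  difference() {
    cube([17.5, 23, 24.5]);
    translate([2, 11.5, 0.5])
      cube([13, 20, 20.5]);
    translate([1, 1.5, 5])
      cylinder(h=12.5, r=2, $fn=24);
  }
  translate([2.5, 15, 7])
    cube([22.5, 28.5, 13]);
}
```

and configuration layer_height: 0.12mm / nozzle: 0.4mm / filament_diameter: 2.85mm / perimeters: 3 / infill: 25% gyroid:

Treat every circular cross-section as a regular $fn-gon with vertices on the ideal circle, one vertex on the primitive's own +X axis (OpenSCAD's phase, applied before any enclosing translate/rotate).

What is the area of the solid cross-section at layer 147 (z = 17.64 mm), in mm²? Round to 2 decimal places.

233.00 mm²

At z = 17.64 mm: the cube is present — its section is the full 17.5×23 rectangle (area 402.50 mm²); the cube at (2, 11.5) is present — its section is the full 13×20 rectangle (area 260.00 mm²); the cylinder at (1, 1.5) is absent (z outside [5, 17.5]); Subtracting the remaining from the first: starting from the 17.5×23 cube (402.50 mm²), the 13×20 cube at (2, 11.5) partially overlaps it — only the 149.50 mm² overlap (of its 260.00 mm²) is removed, clipping the outline — area = 253.00 mm²; the cube at (2.5, 15) (footprint 22.5×28.5) is included at this height (area 641.25 mm²); After the difference (first − rest): starting from that combined region (253.00 mm²), the 22.5×28.5 cube at (2.5, 15) partially overlaps it — only the 20.00 mm² overlap (of its 641.25 mm²) is removed, clipping the outline — area = 233.00 mm². Overall, the cross-section is a single solid region. Net area = 233.00 mm².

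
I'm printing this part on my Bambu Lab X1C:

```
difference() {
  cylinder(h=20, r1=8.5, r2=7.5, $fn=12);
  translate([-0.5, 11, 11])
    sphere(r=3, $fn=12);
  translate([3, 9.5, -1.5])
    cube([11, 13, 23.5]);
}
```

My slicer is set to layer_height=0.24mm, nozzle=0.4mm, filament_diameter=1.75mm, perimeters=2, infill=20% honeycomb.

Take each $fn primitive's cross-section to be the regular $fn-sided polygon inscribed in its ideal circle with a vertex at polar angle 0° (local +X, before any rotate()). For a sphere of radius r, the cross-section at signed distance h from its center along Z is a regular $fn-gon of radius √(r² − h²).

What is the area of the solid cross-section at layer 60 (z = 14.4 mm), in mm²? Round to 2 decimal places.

181.59 mm²

At z = 14.4 mm: the cone (r1=8.5→r2=7.5) has section circumradius 7.780 here — a regular 12-gon (area = (12/2)·7.780²·sin(360°/12) = 181.59 mm²); the sphere at (-0.5, 11) is absent (|z−center|=3.400 > r=3); the cube at (3, 9.5) is present — its section is the full 11×13 rectangle (area 143.00 mm²); Subtracting the remaining from the first: starting from the cone (181.59 mm²), the 11×13 cube at (3, 9.5) misses the remaining region (no effect) — area = 181.59 mm². Overall, the cross-section is a single solid region. Net area = 181.59 mm².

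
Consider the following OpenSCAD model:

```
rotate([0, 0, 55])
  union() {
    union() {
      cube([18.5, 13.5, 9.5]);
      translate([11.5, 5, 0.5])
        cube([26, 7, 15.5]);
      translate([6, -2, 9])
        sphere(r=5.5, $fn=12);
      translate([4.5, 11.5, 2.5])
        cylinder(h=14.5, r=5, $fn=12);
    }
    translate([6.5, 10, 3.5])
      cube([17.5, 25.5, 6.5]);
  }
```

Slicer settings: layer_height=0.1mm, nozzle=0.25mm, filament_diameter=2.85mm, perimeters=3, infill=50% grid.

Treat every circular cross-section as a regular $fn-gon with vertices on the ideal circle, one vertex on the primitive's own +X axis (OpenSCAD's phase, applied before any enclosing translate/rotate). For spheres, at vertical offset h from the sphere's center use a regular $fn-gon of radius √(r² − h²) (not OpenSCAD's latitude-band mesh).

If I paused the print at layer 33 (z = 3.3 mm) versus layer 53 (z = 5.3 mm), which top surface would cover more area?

layer 53 (z = 5.3 mm)

Layer 33 (z = 3.3): the cube is present — its section is the full 18.5×13.5 rectangle (area 249.75 mm²); the cube at (11.5, 5) is present — its section is the full 26×7 rectangle (area 182.00 mm²); the sphere at (6, -2) is absent (|z−center|=5.700 > r=5.5); the r=5 cylinder at (4.5, 11.5) contributes a regular 12-gon of circumradius 5 (area = (12/2)·5.000²·sin(360°/12) = 75.00 mm²); Merging all regions: the regions partially overlap — summed areas 506.75 mm² minus the doubly-counted overlap 104.50 mm² gives 402.25 mm² — area = 402.25 mm²; the cube at (6.5, 10) does not reach this height (z outside [3.5, 10]); Combining (union): only the result so far is present, so the union is just that shape — area = 402.25 mm²; (rotated 55° about Z; rotation is an isometry so areas/perimeters/island counts are preserved). So its area = 402.25 mm². Layer 53 (z = 5.3): the 18.5×13.5 cube contributes its full rectangle (area 249.75 mm²); the cube at (11.5, 5) (footprint 26×7) is included at this height (area 182.00 mm²); the r=5.5 sphere at (6, -2) contributes a regular 12-gon of circumradius √(5.5²−3.7²) = 4.069 (area = (12/2)·4.069²·sin(360°/12) = 49.68 mm²); the r=5 cylinder at (4.5, 11.5) gives a regular 12-gon of circumradius 5 (constant along its height) (area = (12/2)·5.000²·sin(360°/12) = 75.00 mm²); Combining (union): the regions partially overlap — summed areas 556.43 mm² minus the doubly-counted overlap 114.13 mm² gives 442.30 mm² — area = 442.30 mm²; the cube at (6.5, 10) is present — its section is the full 17.5×25.5 rectangle (area 446.25 mm²); Combining (union): the regions partially overlap — summed areas 888.55 mm² minus the doubly-counted overlap 56.82 mm² gives 831.73 mm² — area = 831.73 mm²; (whole slice rotated 55° about Z — lengths, areas and connectivity unchanged). So its area = 831.73 mm². Layer 53 is larger (831.73 vs 402.25 mm²).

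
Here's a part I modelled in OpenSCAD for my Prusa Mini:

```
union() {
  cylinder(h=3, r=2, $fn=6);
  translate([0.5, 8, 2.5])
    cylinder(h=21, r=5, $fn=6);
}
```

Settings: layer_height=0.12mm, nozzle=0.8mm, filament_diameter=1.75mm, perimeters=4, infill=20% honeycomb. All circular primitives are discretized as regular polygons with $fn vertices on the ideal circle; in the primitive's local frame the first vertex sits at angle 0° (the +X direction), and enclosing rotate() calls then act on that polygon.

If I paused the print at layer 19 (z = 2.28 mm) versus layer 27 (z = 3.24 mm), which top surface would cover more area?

Layer 19 (z = 2.28): the r=2 cylinder contributes a regular 6-gon of circumradius 2 (area = (6/2)·2.000²·sin(360°/6) = 10.39 mm²); the cylinder at (0.5, 8) is absent (z outside [2.5, 23.5]); Taking the union: only the r=2 cylinder is present, so the union is just that shape — area = 10.39 mm². So its area = 10.39 mm². Layer 27 (z = 3.24): the cylinder does not reach this height (z outside [0, 3]); the cylinder at (0.5, 8): section is a regular 6-gon, circumradius r=5 (area = (6/2)·5.000²·sin(360°/6) = 64.95 mm²); Merging all regions: only the r=5 cylinder at (0.5, 8) is present, so the union is just that shape — area = 64.95 mm². So its area = 64.95 mm². Layer 27 is larger (64.95 vs 10.39 mm²).

layer 27 (z = 3.24 mm)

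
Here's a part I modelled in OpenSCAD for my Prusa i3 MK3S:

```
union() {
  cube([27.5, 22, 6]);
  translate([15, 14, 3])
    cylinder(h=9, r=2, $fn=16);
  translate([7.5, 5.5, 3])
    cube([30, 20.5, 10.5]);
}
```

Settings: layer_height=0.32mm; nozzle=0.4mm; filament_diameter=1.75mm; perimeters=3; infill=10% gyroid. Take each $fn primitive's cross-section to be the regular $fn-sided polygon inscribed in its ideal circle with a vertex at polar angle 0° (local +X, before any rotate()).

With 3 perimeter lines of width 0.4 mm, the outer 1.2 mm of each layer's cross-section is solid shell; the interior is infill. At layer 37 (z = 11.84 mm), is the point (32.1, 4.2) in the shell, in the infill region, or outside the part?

At z = 11.84 mm: the cube is absent (z outside [0, 6]); the cylinder at (15, 14): section is a regular 16-gon, circumradius r=2; the cube at (7.5, 5.5) is present — its section is the full 30×20.5 rectangle; Merging all regions: the r=2 cylinder at (15, 14) lies entirely inside the 30×20.5 cube at (7.5, 5.5), so the union is just the 30×20.5 cube at (7.5, 5.5) — 1 connected region. Overall, the cross-section is a single solid region. The nearest boundary edge runs (37.50, 5.50)→(7.50, 5.50); distance from the point to it = 1.30 mm. The point is not inside any of the regions above, so it lies outside the cross-section (1.30 mm from the nearest boundary).

outside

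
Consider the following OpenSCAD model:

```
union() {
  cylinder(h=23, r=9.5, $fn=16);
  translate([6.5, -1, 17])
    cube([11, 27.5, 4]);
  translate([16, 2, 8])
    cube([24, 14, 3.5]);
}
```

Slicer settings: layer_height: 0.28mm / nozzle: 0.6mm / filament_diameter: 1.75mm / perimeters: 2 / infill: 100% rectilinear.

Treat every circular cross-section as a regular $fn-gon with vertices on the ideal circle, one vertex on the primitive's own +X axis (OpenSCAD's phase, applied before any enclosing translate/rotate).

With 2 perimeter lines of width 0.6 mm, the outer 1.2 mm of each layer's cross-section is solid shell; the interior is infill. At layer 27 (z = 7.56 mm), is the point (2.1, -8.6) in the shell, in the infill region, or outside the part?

shell

At z = 7.56 mm: the r=9.5 cylinder gives a regular 16-gon of circumradius 9.5 (constant along its height); the cube at (6.5, -1) is absent (z outside [17, 21]); the cube at (16, 2) does not reach this height (z outside [8, 11.5]); Combining (union): only the r=9.5 cylinder is present, so the union is just that shape — 1 connected region. Overall, the cross-section is a single solid region. The nearest boundary edge runs (-0.00, -9.50)→(3.64, -8.78); distance from the point to it = 0.47 mm. The point is inside the cross-section, 0.47 mm from the nearest boundary — within the 1.2 mm shell band (2 × 0.6).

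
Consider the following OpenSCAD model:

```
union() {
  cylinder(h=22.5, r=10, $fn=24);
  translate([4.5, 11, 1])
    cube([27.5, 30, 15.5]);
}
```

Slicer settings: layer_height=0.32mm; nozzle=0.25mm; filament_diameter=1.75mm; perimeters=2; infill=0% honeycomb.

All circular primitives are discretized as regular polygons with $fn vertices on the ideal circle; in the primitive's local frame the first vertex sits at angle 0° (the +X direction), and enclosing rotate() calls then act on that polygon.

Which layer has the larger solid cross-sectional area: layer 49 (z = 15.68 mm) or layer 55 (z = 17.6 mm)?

layer 49 (z = 15.68 mm)

Layer 49 (z = 15.68): the r=10 cylinder gives a regular 24-gon of circumradius 10 (constant along its height) (area = (24/2)·10.000²·sin(360°/24) = 310.58 mm²); the 27.5×30 cube at (4.5, 11) contributes its full rectangle (area 825.00 mm²); Taking the union: the 2 present regions are separate (no shared area or edge), so areas and boundary lengths simply add and each stays a separate island — area = 1135.58 mm². So its area = 1135.58 mm². Layer 55 (z = 17.6): the r=10 cylinder gives a regular 24-gon of circumradius 10 (constant along its height) (area = (24/2)·10.000²·sin(360°/24) = 310.58 mm²); the cube at (4.5, 11) does not reach this height (z outside [1, 16.5]); Taking the union: only the r=10 cylinder is present, so the union is just that shape — area = 310.58 mm². So its area = 310.58 mm². Layer 49 is larger (1135.58 vs 310.58 mm²).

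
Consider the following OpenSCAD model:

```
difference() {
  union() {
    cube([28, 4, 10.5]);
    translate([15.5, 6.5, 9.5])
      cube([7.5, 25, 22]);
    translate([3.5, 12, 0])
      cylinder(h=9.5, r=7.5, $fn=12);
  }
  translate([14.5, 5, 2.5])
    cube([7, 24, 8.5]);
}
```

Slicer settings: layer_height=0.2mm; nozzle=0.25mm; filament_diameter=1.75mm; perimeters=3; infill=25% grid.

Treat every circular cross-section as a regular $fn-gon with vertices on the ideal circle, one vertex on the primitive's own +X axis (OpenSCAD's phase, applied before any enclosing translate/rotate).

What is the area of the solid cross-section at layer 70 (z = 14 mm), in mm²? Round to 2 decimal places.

187.50 mm²

At z = 14 mm: the cube is not intersected at this z (z outside [0, 10.5]); the 7.5×25 cube at (15.5, 6.5) contributes its full rectangle (area 187.50 mm²); the cylinder at (3.5, 12) is not intersected at this z (z outside [0, 9.5]); Combining (union): only the 7.5×25 cube at (15.5, 6.5) is present, so the union is just that shape — area = 187.50 mm²; the cube at (14.5, 5) does not reach this height (z outside [2.5, 11]); After the difference (first − rest): none of the subtracted shapes is present at this height, so the result so far is unchanged — area = 187.50 mm². Overall, the cross-section is a single solid region. Net area = 187.50 mm².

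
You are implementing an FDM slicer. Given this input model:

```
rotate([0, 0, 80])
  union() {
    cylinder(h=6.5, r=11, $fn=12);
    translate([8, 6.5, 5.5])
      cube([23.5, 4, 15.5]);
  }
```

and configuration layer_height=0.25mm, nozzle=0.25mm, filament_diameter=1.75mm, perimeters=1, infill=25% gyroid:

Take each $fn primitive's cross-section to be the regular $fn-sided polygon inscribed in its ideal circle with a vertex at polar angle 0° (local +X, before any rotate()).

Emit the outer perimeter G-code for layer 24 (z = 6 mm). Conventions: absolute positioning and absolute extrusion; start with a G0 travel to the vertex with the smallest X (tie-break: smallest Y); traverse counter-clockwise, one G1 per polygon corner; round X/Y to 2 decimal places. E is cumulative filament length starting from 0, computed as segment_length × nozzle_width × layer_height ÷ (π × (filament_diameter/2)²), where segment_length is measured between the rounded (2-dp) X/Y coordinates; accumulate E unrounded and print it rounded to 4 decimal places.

At z = 6 mm: the r=11 cylinder gives a regular 12-gon of circumradius 11 (constant along its height); the cube at (8, 6.5) is present — its section is the full 23.5×4 rectangle; Taking the union: the regions partially overlap (shared area 0.14 mm²), so overlapping operands fuse into one piece — 1 connected region; (whole slice rotated 80° about Z — lengths, areas and connectivity unchanged). The outline is a single polygon with 17 vertices. Extrusion per mm of travel: 0.25 × 0.25 / (π × 0.875²) = 0.025984. Accumulating E over each segment gives final E = 3.1577.

G0 X-10.83 Y1.91 Z6.00
G1 X-10.34 Y-3.76 E0.1479
G1 X-7.07 Y-8.43 E0.2960
G1 X-1.91 Y-10.83 E0.4439
G1 X3.76 Y-10.34 E0.5918
G1 X8.43 Y-7.07 E0.7399
G1 X10.83 Y-1.91 E0.8878
G1 X10.34 Y3.76 E1.0357
G1 X7.07 Y8.43 E1.1838
G1 X1.91 Y10.83 E1.3317
G1 X-3.76 Y10.34 E1.4796
G1 X-4.92 Y9.53 E1.5163
G1 X-0.93 Y32.15 E2.1132
G1 X-4.87 Y32.84 E2.2171
G1 X-8.95 Y9.70 E2.8277
G1 X-5.53 Y9.10 E2.9179
G1 X-8.43 Y7.07 E3.0099
G1 X-10.83 Y1.91 E3.1577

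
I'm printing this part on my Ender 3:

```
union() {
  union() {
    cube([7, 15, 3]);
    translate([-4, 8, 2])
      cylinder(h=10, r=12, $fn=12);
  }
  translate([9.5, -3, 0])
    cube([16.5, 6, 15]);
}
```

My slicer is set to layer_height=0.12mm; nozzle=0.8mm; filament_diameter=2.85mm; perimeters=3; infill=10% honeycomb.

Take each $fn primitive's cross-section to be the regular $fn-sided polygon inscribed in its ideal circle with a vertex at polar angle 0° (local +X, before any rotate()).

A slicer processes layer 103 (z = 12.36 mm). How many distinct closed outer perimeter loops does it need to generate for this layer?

At z = 12.36 mm: the cube is not intersected at this z (z outside [0, 3]); the cylinder at (-4, 8) does not reach this height (z outside [2, 12]); Merging all regions: nothing is present at this height; the 16.5×6 cube at (9.5, -3) contributes its full rectangle; Merging all regions: only the 16.5×6 cube at (9.5, -3) is present, so the union is just that shape — 1 connected region. The result has 1 disconnected region.

1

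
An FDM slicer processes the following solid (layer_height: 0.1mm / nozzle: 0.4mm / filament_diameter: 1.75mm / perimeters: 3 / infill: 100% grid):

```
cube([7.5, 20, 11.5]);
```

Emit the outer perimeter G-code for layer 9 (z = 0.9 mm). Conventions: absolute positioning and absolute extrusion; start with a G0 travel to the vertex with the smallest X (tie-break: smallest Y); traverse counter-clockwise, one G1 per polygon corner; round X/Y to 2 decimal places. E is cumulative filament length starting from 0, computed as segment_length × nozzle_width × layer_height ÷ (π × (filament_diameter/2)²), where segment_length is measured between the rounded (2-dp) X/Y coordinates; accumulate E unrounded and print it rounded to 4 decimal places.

G0 X0.00 Y0.00 Z0.90
G1 X7.50 Y0.00 E0.1247
G1 X7.50 Y20.00 E0.4573
G1 X0.00 Y20.00 E0.5821
G1 X0.00 Y0.00 E0.9147

At z = 0.9 mm: the 7.5×20 cube contributes its full rectangle. The outline is a single polygon with 4 vertices. Extrusion per mm of travel: 0.4 × 0.1 / (π × 0.875²) = 0.016630. Accumulating E over each segment gives final E = 0.9147.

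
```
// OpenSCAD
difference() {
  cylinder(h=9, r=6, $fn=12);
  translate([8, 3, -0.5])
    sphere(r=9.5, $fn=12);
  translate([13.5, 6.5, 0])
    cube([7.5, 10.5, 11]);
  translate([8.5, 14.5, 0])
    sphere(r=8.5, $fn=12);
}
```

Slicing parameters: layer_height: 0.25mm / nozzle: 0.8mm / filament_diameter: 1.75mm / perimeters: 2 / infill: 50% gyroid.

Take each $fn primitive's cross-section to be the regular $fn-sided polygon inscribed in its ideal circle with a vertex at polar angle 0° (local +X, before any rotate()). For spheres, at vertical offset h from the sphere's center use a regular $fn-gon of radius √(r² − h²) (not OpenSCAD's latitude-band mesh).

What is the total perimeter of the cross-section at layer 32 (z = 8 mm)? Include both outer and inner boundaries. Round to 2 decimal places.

37.41 mm

At z = 8 mm: the r=6 cylinder contributes a regular 12-gon of circumradius 6 (perimeter = 2·12·6.000·sin(180°/12) = 37.27 mm); the sphere at (8, 3): section is a regular 12-gon, circumradius = √(r²−h²) = √(9.5²−8.5²) = 4.243 (perimeter = 2·12·4.243·sin(180°/12) = 26.35 mm); the cube at (13.5, 6.5) (footprint 7.5×10.5) is included at this height (perimeter 36.00 mm); the r=8.5 sphere at (8.5, 14.5) slices to a regular 12-gon of circumradius 2.872 (√(r²−h²) with h=8 from center) (perimeter = 2·12·2.872·sin(180°/12) = 17.84 mm); After the difference (first − rest): starting from the r=6 cylinder, the r=9.5 sphere at (8, 3) partially overlaps it — only the 5.10 mm² overlap (of its 54.00 mm²) is removed, clipping the outline; the 7.5×10.5 cube at (13.5, 6.5) misses the remaining region (no effect); the r=8.5 sphere at (8.5, 14.5) misses the remaining region (no effect) — boundary = 37.41 mm. Overall, the cross-section is a single solid region. Total boundary length (outer) = 37.41 mm.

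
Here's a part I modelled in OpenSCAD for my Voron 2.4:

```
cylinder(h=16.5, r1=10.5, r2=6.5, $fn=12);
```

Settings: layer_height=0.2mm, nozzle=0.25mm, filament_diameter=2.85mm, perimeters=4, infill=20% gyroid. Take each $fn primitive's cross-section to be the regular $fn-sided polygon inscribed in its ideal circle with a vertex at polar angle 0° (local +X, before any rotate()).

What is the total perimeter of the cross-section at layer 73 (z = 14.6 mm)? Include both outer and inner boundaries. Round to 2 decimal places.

At z = 14.6 mm: the cone contributes a regular 12-gon of circumradius 6.961 (interpolated between r1=10.5 and r2=6.5 at t=0.885) (perimeter = 2·12·6.961·sin(180°/12) = 43.24 mm). Overall, the cross-section is a single solid region. Total boundary length (outer) = 43.24 mm.

43.24 mm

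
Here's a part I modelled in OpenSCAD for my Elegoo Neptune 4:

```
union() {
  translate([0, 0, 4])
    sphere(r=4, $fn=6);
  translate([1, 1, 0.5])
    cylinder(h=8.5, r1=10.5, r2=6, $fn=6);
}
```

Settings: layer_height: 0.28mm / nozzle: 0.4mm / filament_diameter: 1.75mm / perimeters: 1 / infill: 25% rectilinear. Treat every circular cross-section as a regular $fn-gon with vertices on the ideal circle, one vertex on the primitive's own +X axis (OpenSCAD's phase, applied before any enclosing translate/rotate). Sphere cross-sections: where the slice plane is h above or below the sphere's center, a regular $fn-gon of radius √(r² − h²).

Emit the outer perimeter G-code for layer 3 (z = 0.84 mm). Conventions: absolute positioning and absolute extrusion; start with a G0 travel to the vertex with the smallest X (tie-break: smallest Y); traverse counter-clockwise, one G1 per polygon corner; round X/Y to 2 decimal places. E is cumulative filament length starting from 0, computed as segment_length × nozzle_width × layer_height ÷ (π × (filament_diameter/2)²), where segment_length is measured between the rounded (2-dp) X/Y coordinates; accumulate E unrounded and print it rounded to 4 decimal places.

At z = 0.84 mm: the r=4 sphere contributes a regular 6-gon of circumradius √(4²−3.16²) = 2.452; the cone at (1, 1): at t=0.040 of its height the radius interpolates to r₁+(r₂−r₁)t = 10.320, giving a regular 6-gon of that circumradius; Merging all regions: the r=4 sphere lies entirely inside the cone at (1, 1), so the union is just the cone at (1, 1) — 1 connected region. The outline is a single polygon with 6 vertices. Extrusion per mm of travel: 0.4 × 0.28 / (π × 0.875²) = 0.046564. Accumulating E over each segment gives final E = 2.8837.

G0 X-9.32 Y1.00 Z0.84
G1 X-4.16 Y-7.94 E0.4806
G1 X6.16 Y-7.94 E0.9612
G1 X11.32 Y1.00 E1.4418
G1 X6.16 Y9.94 E1.9225
G1 X-4.16 Y9.94 E2.4030
G1 X-9.32 Y1.00 E2.8837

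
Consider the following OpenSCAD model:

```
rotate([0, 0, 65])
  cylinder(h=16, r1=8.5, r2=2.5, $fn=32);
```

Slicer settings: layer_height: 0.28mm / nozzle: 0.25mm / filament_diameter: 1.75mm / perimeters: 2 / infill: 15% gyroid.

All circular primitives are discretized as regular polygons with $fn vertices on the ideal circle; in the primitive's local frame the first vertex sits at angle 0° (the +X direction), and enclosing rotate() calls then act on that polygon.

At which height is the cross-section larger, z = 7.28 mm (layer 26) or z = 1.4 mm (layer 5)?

layer 5 (z = 1.4 mm)

Layer 26 (z = 7.28): the cone (r1=8.5→r2=2.5) has section circumradius 5.770 here — a regular 32-gon (area = (32/2)·5.770²·sin(360°/32) = 103.92 mm²); (whole slice rotated 65° about Z — lengths, areas and connectivity unchanged). So its area = 103.92 mm². Layer 5 (z = 1.4): the cone (r1=8.5→r2=2.5) has section circumradius 7.975 here — a regular 32-gon (area = (32/2)·7.975²·sin(360°/32) = 198.53 mm²); (rotated 65° about Z; rotation is an isometry so areas/perimeters/island counts are preserved). So its area = 198.53 mm². Layer 5 is larger (198.53 vs 103.92 mm²).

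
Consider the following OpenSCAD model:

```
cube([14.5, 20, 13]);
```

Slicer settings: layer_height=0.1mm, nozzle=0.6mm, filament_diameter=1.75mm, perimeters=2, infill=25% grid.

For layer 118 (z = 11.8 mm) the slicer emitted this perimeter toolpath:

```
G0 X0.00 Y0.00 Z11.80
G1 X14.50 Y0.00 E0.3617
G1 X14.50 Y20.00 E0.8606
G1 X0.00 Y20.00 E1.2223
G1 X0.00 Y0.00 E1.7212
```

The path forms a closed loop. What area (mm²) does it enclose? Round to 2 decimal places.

290.00 mm²

Apply the shoelace formula to the sequence of (X, Y) vertices; enclosed area = 290.00 mm².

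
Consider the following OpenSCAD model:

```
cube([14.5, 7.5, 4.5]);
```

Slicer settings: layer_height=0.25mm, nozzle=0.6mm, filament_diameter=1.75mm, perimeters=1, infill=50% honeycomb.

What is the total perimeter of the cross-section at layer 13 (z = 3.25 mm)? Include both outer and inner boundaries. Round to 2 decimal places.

At z = 3.25 mm: the cube is present — its section is the full 14.5×7.5 rectangle (perimeter 44.00 mm). Overall, the cross-section is a single solid region. Total boundary length (outer) = 44.00 mm.

44.00 mm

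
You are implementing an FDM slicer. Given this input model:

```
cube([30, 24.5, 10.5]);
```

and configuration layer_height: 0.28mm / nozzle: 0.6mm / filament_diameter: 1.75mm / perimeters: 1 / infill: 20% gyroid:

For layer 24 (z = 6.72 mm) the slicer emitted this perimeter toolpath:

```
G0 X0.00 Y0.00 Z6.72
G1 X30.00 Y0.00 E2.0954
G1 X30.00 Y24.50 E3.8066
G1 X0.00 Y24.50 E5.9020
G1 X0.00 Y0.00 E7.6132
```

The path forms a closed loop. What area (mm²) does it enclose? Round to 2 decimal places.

735.00 mm²

Apply the shoelace formula to the sequence of (X, Y) vertices; enclosed area = 735.00 mm².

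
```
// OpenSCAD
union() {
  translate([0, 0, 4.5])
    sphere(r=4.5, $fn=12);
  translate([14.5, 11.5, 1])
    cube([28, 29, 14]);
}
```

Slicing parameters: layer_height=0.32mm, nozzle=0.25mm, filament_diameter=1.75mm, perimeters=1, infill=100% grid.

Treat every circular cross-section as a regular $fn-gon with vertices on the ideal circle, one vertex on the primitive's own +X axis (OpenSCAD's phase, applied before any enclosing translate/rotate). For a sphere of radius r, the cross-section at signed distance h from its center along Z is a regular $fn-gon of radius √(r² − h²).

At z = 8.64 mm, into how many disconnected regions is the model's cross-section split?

At z = 8.64 mm: the r=4.5 sphere slices to a regular 12-gon of circumradius 1.764 (√(r²−h²) with h=4.14 from center); the cube at (14.5, 11.5) is present — its section is the full 28×29 rectangle; Taking the union: the 2 present regions are separate (no shared area or edge), so areas and boundary lengths simply add and each stays a separate island — 2 connected regions. The result has 2 disconnected regions.

2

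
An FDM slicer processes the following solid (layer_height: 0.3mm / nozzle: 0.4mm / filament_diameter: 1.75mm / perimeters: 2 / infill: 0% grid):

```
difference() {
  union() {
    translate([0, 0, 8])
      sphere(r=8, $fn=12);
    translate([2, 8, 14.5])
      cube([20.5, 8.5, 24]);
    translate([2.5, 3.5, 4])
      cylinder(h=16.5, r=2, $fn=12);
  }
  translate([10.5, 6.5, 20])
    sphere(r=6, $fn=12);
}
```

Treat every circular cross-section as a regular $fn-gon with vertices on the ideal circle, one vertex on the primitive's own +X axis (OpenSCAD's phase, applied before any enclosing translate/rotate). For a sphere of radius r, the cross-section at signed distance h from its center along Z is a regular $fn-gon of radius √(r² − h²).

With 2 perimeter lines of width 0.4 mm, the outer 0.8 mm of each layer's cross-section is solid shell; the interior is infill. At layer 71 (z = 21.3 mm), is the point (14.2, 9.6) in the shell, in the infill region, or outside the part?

outside

At z = 21.3 mm: the sphere is not intersected at this z (|z−center|=13.300 > r=8); the cube at (2, 8) (footprint 20.5×8.5) is included at this height; the cylinder at (2.5, 3.5) is absent (z outside [4, 20.5]); Combining (union): only the 20.5×8.5 cube at (2, 8) is present, so the union is just that shape — 1 connected region; the r=6 sphere at (10.5, 6.5) slices to a regular 12-gon of circumradius 5.857 (√(r²−h²) with h=1.3 from center); After the difference (first − rest): starting from the result so far, the r=6 sphere at (10.5, 6.5) partially overlaps it — only the 34.50 mm² overlap (of its 102.93 mm²) is removed, clipping the outline — 1 connected region. Overall, the cross-section is a single solid region. The nearest boundary edge runs (15.57, 9.43)→(13.43, 11.57); distance from the point to it = 0.85 mm. The point is not inside any of the regions above, so it lies outside the cross-section (0.85 mm from the nearest boundary).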